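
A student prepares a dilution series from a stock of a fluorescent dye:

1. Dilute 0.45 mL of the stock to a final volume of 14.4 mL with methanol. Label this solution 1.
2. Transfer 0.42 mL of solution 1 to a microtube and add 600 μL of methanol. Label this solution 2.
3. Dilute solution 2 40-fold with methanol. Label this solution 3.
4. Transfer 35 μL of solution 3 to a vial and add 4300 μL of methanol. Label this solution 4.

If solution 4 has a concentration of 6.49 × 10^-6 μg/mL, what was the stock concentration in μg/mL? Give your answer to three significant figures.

Step 1: 0.45 mL brought to 14.4 mL → factor 14.4/0.45 = 32
Step 2: 0.42 mL + 600 μL = 1.02 mL total → factor 1.02/0.42 = 2.4286
Step 3: 40-fold → factor 40
Step 4: 35 μL + 4300 μL = 4335 μL total → factor 4335/35 = 123.86
Overall dilution factor = 32 × 2.4286 × 40 × 123.86 = 3.8502 × 10^5
Stock = 6.49 × 10^-6 μg/mL × 3.8502 × 10^5 = 2.50 μg/mL

2.50 μg/mL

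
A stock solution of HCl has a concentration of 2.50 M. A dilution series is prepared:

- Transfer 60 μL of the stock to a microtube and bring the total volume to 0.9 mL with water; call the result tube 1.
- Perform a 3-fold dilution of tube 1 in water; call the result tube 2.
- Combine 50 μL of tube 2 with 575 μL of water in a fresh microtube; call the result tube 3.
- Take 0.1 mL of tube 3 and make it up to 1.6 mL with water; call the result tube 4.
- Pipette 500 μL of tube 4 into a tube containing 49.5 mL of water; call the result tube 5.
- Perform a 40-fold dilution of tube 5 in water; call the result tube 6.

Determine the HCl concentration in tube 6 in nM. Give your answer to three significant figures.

Step 1: 60 μL brought to 0.9 mL → factor 900/60 = 15
Step 2: 3-fold → factor 3
Step 3: 50 μL + 575 μL = 625 μL total → factor 625/50 = 12.5
Step 4: 0.1 mL brought to 1.6 mL → factor 1.6/0.1 = 16
Step 5: 500 μL + 49.5 mL = 50000 μL total → factor 50000/500 = 100
Step 6: 40-fold → factor 40
Overall dilution factor = 15 × 3 × 12.5 × 16 × 100 × 40 = 3.6 × 10^7
Final = 2.50 M / 3.6 × 10^7 = 6.944 × 10^-8 M = 69.4 nM

69.4 nM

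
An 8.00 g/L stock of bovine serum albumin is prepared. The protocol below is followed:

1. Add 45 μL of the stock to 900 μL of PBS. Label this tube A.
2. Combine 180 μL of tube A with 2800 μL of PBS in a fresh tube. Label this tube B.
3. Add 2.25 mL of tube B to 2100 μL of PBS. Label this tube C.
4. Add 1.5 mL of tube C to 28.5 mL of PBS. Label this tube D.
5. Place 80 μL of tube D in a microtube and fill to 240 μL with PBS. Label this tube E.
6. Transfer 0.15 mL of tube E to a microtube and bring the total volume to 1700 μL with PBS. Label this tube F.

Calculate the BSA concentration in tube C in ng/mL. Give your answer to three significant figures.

1.19 × 10^4 ng/mL

Step 1: 45 μL + 900 μL = 945 μL total → factor 945/45 = 21
Step 2: 180 μL + 2800 μL = 2980 μL total → factor 2980/180 = 16.556
Step 3: 2.25 mL + 2100 μL = 4.35 mL total → factor 4.35/2.25 = 1.9333
Dilution factor through tube C = 21 × 16.556 × 1.9333 = 672.16
[tube C] = 8.00 g/L / 672.16 = 0.01190 g/L = 1.19 × 10^4 ng/mL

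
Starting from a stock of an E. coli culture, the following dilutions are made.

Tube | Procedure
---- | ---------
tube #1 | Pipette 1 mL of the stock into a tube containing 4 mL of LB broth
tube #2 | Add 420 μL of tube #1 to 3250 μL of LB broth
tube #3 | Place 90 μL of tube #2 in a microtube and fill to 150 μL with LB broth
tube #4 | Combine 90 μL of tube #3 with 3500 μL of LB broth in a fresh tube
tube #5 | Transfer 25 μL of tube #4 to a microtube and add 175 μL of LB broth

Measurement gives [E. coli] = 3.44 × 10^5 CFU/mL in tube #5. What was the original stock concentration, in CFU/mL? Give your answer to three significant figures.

7.99 × 10^9 CFU/mL

Step 1: 1 mL + 4 mL = 5 mL total → factor 5/1 = 5
Step 2: 420 μL + 3250 μL = 3670 μL total → factor 3670/420 = 8.7381
Step 3: 90 μL brought to 150 μL → factor 150/90 = 1.6667
Step 4: 90 μL + 3500 μL = 3590 μL total → factor 3590/90 = 39.889
Step 5: 25 μL + 175 μL = 200 μL total → factor 200/25 = 8
Overall dilution factor = 5 × 8.7381 × 1.6667 × 39.889 × 8 = 23237
Stock = 3.44 × 10^5 CFU/mL × 23237 = 7.99 × 10^9 CFU/mL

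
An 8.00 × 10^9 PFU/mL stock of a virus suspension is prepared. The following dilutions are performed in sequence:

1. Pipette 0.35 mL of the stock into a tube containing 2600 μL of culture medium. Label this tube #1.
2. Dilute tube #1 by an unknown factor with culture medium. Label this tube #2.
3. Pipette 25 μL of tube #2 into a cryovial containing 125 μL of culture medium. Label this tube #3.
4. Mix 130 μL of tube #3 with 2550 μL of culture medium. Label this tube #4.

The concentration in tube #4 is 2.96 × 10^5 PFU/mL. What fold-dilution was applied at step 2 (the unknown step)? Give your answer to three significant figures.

25.9-fold

Step 1: 0.35 mL + 2600 μL = 2.95 mL total → factor 2.95/0.35 = 8.4286
Step 2: unknown factor x
Step 3: 25 μL + 125 μL = 150 μL total → factor 150/25 = 6
Step 4: 130 μL + 2550 μL = 2680 μL total → factor 2680/130 = 20.615
Product of known-step factors = 1042.5
Overall factor = 8.00 × 10^9 PFU/mL / (2.96 × 10^5 PFU/mL) = 27027
x = 27027 / 1042.5 = 25.9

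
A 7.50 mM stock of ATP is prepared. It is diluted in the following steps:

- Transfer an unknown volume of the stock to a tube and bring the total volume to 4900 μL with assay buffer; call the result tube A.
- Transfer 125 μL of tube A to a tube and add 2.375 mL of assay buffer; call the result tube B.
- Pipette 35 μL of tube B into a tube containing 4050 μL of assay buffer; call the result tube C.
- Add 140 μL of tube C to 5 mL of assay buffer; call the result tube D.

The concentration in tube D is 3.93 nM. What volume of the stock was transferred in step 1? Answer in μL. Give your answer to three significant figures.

220 μL

Step 1: v brought to 4900 μL → factor = 4900 μL/v
Step 2: 125 μL + 2.375 mL = 2500 μL total → factor 2500/125 = 20
Step 3: 35 μL + 4050 μL = 4085 μL total → factor 4085/35 = 116.71
Step 4: 140 μL + 5 mL = 5140 μL total → factor 5140/140 = 36.714
Product of known-step factors = 85702
Overall factor = 7.50 mM / (3.93 nM) = 1.9084 × 10^6
Step-1 factor = 1.9084 × 10^6 / 85702 = 22.268
v = 4900 μL / 22.268 = 220 μL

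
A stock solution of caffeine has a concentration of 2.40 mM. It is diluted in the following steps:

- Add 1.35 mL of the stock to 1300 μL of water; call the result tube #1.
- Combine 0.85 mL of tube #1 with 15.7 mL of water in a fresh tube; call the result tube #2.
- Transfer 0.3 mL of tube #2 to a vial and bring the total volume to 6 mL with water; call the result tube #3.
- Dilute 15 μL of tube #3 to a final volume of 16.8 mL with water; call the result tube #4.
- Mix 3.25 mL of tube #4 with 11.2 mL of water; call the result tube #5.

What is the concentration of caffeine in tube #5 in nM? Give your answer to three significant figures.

0.631 nM

Step 1: 1.35 mL + 1300 μL = 2.65 mL total → factor 2.65/1.35 = 1.963
Step 2: 0.85 mL + 15.7 mL = 16.55 mL total → factor 16.55/0.85 = 19.471
Step 3: 0.3 mL brought to 6 mL → factor 6/0.3 = 20
Step 4: 15 μL brought to 16.8 mL → factor 16800/15 = 1120
Step 5: 3.25 mL + 11.2 mL = 14.45 mL total → factor 14.45/3.25 = 4.4462
Overall dilution factor = 1.963 × 19.471 × 20 × 1120 × 4.4462 = 3.8065 × 10^6
Final = 2.40 mM / 3.8065 × 10^6 = 6.305 × 10^-7 mM = 0.631 nM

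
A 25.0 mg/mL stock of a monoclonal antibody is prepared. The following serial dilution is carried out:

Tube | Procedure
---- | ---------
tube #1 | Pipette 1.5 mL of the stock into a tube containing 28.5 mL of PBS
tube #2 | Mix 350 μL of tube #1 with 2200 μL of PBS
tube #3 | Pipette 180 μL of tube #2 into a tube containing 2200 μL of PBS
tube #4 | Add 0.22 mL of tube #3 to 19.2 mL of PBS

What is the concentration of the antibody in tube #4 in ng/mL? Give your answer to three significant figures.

Step 1: 1.5 mL + 28.5 mL = 30 mL total → factor 30/1.5 = 20
Step 2: 350 μL + 2200 μL = 2550 μL total → factor 2550/350 = 7.2857
Step 3: 180 μL + 2200 μL = 2380 μL total → factor 2380/180 = 13.222
Step 4: 0.22 mL + 19.2 mL = 19.42 mL total → factor 19.42/0.22 = 88.273
Overall dilution factor = 20 × 7.2857 × 13.222 × 88.273 = 1.7007 × 10^5
Final = 25.0 mg/mL / 1.7007 × 10^5 = 0.0001470 mg/mL = 147 ng/mL

147 ng/mL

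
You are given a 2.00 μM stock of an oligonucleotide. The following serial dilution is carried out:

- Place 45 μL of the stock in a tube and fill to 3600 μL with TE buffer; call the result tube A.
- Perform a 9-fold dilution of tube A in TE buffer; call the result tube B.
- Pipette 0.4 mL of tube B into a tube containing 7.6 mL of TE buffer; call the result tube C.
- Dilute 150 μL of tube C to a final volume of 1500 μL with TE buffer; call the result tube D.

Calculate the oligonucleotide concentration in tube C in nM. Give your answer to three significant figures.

Step 1: 45 μL brought to 3600 μL → factor 3600/45 = 80
Step 2: 9-fold → factor 9
Step 3: 0.4 mL + 7.6 mL = 8 mL total → factor 8/0.4 = 20
Dilution factor through tube C = 80 × 9 × 20 = 14400
[tube C] = 2.00 μM / 14400 = 0.0001389 μM = 0.139 nM

0.139 nM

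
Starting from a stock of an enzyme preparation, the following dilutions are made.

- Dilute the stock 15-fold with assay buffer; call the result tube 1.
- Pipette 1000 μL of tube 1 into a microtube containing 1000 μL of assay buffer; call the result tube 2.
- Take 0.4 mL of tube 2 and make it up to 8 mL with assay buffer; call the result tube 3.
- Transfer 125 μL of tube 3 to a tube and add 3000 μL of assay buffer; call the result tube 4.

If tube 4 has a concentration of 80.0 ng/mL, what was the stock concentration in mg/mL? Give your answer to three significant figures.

1.20 mg/mL

Step 1: 15-fold → factor 15
Step 2: 1000 μL + 1000 μL = 2000 μL total → factor 2000/1000 = 2
Step 3: 0.4 mL brought to 8 mL → factor 8/0.4 = 20
Step 4: 125 μL + 3000 μL = 3125 μL total → factor 3125/125 = 25
Overall dilution factor = 15 × 2 × 20 × 25 = 15000
Stock = 80.0 ng/mL × 15000 = 1.200 × 10^6 ng/mL = 1.20 mg/mL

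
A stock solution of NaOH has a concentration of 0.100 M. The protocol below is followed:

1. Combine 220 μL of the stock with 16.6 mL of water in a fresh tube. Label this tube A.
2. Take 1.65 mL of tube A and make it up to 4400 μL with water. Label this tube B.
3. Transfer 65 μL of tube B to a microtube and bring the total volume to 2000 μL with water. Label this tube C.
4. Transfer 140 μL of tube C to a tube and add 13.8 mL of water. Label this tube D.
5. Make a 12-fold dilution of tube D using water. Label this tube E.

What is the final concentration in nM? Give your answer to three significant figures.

Step 1: 220 μL + 16.6 mL = 16820 μL total → factor 16820/220 = 76.455
Step 2: 1.65 mL brought to 4400 μL → factor 4.4/1.65 = 2.6667
Step 3: 65 μL brought to 2000 μL → factor 2000/65 = 30.769
Step 4: 140 μL + 13.8 mL = 13940 μL total → factor 13940/140 = 99.571
Step 5: 12-fold → factor 12
Overall dilution factor = 76.455 × 2.6667 × 30.769 × 99.571 × 12 = 7.4956 × 10^6
Final = 0.100 M / 7.4956 × 10^6 = 1.334 × 10^-8 M = 13.3 nM

13.3 nM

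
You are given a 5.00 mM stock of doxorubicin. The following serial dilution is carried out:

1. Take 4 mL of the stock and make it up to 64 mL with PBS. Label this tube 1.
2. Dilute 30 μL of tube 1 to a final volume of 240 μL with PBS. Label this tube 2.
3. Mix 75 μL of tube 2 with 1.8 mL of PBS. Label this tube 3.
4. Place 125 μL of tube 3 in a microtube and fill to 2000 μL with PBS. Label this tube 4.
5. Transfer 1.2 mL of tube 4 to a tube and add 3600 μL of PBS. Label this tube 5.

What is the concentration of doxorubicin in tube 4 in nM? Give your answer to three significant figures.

97.7 nM

Step 1: 4 mL brought to 64 mL → factor 64/4 = 16
Step 2: 30 μL brought to 240 μL → factor 240/30 = 8
Step 3: 75 μL + 1.8 mL = 1875 μL total → factor 1875/75 = 25
Step 4: 125 μL brought to 2000 μL → factor 2000/125 = 16
Dilution factor through tube 4 = 16 × 8 × 25 × 16 = 51200
[tube 4] = 5.00 mM / 51200 = 9.766 × 10^-5 mM = 97.7 nM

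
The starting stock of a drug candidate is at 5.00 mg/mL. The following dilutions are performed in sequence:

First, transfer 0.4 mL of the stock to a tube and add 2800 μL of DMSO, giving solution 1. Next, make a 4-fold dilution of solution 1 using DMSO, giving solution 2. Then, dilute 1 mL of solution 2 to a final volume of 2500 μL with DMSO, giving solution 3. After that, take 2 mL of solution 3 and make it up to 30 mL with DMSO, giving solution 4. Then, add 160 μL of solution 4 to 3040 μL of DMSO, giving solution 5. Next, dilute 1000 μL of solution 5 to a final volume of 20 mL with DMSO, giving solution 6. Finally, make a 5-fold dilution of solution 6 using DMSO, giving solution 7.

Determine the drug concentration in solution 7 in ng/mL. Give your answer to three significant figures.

Step 1: 0.4 mL + 2800 μL = 3.2 mL total → factor 3.2/0.4 = 8
Step 2: 4-fold → factor 4
Step 3: 1 mL brought to 2500 μL → factor 2.5/1 = 2.5
Step 4: 2 mL brought to 30 mL → factor 30/2 = 15
Step 5: 160 μL + 3040 μL = 3200 μL total → factor 3200/160 = 20
Step 6: 1000 μL brought to 20 mL → factor 20000/1000 = 20
Step 7: 5-fold → factor 5
Overall dilution factor = 8 × 4 × 2.5 × 15 × 20 × 20 × 5 = 2.4 × 10^6
Final = 5.00 mg/mL / 2.4 × 10^6 = 2.083 × 10^-6 mg/mL = 2.08 ng/mL

2.08 ng/mL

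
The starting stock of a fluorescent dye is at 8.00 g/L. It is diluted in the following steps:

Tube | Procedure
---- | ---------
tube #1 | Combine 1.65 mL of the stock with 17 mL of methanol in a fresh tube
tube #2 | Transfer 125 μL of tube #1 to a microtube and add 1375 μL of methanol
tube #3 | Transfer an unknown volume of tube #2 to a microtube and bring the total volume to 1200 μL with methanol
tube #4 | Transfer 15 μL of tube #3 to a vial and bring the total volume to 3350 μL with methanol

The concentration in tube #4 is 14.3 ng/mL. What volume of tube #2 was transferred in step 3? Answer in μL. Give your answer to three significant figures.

65.0 μL

Step 1: 1.65 mL + 17 mL = 18.65 mL total → factor 18.65/1.65 = 11.303
Step 2: 125 μL + 1375 μL = 1500 μL total → factor 1500/125 = 12
Step 3: v brought to 1200 μL → factor = 1200 μL/v
Step 4: 15 μL brought to 3350 μL → factor 3350/15 = 223.33
Product of known-step factors = 30292
Overall factor = 8.00 g/L / (14.3 ng/mL) = 5.5944 × 10^5
Step-3 factor = 5.5944 × 10^5 / 30292 = 18.468
v = 1200 μL / 18.468 = 65.0 μL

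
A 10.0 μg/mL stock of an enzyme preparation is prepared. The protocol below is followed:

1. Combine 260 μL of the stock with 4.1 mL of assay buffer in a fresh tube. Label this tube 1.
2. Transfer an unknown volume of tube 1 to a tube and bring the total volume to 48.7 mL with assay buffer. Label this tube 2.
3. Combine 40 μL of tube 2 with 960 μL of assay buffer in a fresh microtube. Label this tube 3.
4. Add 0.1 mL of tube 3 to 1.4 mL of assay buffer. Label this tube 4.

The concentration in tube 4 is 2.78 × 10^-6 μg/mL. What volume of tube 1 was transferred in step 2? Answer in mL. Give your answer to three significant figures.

Step 1: 260 μL + 4.1 mL = 4360 μL total → factor 4360/260 = 16.769
Step 2: v brought to 48.7 mL → factor = 48.7 mL/v
Step 3: 40 μL + 960 μL = 1000 μL total → factor 1000/40 = 25
Step 4: 0.1 mL + 1.4 mL = 1.5 mL total → factor 1.5/0.1 = 15
Product of known-step factors = 6288.5
Overall factor = 10.0 μg/mL / (2.78 × 10^-6 μg/mL) = 3.5971 × 10^6
Step-2 factor = 3.5971 × 10^6 / 6288.5 = 572.02
v = 48.7 mL / 572.02 = 0.0851 mL

0.0851 mL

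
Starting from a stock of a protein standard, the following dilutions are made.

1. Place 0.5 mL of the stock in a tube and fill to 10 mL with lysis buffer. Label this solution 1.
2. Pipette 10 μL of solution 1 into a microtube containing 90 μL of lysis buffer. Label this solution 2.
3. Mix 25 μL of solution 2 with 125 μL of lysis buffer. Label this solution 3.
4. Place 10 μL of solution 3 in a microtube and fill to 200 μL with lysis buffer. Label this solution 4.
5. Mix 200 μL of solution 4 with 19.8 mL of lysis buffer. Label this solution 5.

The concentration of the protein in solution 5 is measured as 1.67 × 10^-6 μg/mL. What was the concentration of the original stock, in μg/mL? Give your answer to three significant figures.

4.01 μg/mL

Step 1: 0.5 mL brought to 10 mL → factor 10/0.5 = 20
Step 2: 10 μL + 90 μL = 100 μL total → factor 100/10 = 10
Step 3: 25 μL + 125 μL = 150 μL total → factor 150/25 = 6
Step 4: 10 μL brought to 200 μL → factor 200/10 = 20
Step 5: 200 μL + 19.8 mL = 20000 μL total → factor 20000/200 = 100
Overall dilution factor = 20 × 10 × 6 × 20 × 100 = 2.4 × 10^6
Stock = 1.67 × 10^-6 μg/mL × 2.4 × 10^6 = 4.01 μg/mL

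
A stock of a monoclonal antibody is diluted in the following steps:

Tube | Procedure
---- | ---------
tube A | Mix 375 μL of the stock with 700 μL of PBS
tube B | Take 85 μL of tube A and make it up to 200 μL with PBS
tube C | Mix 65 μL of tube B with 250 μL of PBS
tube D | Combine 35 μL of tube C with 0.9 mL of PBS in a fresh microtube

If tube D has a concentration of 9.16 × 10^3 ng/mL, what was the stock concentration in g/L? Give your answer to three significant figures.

Step 1: 375 μL + 700 μL = 1075 μL total → factor 1075/375 = 2.8667
Step 2: 85 μL brought to 200 μL → factor 200/85 = 2.3529
Step 3: 65 μL + 250 μL = 315 μL total → factor 315/65 = 4.8462
Step 4: 35 μL + 0.9 mL = 935 μL total → factor 935/35 = 26.714
Overall dilution factor = 2.8667 × 2.3529 × 4.8462 × 26.714 = 873.23
Stock = 9.16 × 10^3 ng/mL × 873.23 = 7.999 × 10^6 ng/mL = 8.00 g/L

8.00 g/L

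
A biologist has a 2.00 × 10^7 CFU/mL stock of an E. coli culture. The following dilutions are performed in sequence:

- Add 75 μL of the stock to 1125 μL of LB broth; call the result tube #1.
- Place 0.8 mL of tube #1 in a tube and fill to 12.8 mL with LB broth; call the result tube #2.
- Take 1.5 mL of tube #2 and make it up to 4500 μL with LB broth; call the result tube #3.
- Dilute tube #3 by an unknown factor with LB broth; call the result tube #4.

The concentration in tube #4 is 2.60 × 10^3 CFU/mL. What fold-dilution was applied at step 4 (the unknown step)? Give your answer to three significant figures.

10.0-fold

Step 1: 75 μL + 1125 μL = 1200 μL total → factor 1200/75 = 16
Step 2: 0.8 mL brought to 12.8 mL → factor 12.8/0.8 = 16
Step 3: 1.5 mL brought to 4500 μL → factor 4.5/1.5 = 3
Step 4: unknown factor x
Product of known-step factors = 768
Overall factor = 2.00 × 10^7 CFU/mL / (2.60 × 10^3 CFU/mL) = 7692.3
x = 7692.3 / 768 = 10.0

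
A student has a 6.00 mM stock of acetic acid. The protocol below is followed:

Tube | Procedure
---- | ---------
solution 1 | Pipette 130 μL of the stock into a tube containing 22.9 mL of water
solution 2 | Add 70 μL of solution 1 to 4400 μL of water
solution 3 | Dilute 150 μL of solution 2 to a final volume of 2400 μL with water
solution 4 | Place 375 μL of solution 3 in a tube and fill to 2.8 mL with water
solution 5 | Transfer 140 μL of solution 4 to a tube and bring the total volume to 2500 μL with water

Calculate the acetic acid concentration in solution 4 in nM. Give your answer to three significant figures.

Step 1: 130 μL + 22.9 mL = 23030 μL total → factor 23030/130 = 177.15
Step 2: 70 μL + 4400 μL = 4470 μL total → factor 4470/70 = 63.857
Step 3: 150 μL brought to 2400 μL → factor 2400/150 = 16
Step 4: 375 μL brought to 2.8 mL → factor 2800/375 = 7.4667
Dilution factor through solution 4 = 177.15 × 63.857 × 16 × 7.4667 = 1.3515 × 10^6
[solution 4] = 6.00 mM / 1.3515 × 10^6 = 4.440 × 10^-6 mM = 4.44 nM

4.44 nM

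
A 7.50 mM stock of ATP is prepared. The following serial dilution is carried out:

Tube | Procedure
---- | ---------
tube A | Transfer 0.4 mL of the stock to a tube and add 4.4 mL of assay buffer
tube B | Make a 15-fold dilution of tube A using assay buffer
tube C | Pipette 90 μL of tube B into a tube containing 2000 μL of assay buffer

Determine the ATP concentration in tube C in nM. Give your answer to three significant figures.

Step 1: 0.4 mL + 4.4 mL = 4.8 mL total → factor 4.8/0.4 = 12
Step 2: 15-fold → factor 15
Step 3: 90 μL + 2000 μL = 2090 μL total → factor 2090/90 = 23.222
Overall dilution factor = 12 × 15 × 23.222 = 4180
Final = 7.50 mM / 4180 = 0.001794 mM = 1.79 × 10^3 nM

1.79 × 10^3 nM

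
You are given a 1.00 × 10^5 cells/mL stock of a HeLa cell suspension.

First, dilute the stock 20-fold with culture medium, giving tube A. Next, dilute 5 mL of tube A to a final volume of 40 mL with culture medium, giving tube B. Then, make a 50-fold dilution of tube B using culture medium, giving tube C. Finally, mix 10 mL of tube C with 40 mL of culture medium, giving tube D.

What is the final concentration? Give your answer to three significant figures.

2.50 cells/mL

Step 1: 20-fold → factor 20
Step 2: 5 mL brought to 40 mL → factor 40/5 = 8
Step 3: 50-fold → factor 50
Step 4: 10 mL + 40 mL = 50 mL total → factor 50/10 = 5
Overall dilution factor = 20 × 8 × 50 × 5 = 40000
Final = 1.00 × 10^5 cells/mL / 40000 = 2.50 cells/mL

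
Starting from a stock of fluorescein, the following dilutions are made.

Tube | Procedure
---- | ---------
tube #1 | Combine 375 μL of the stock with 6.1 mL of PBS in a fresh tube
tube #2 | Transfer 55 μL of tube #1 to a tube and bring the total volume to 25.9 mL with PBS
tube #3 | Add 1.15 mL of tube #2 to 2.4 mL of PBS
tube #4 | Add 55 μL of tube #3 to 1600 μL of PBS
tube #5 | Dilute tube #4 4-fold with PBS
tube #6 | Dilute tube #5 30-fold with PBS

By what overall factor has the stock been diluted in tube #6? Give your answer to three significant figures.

9.06 × 10^7

Step 1: 375 μL + 6.1 mL = 6475 μL total → factor 6475/375 = 17.267
Step 2: 55 μL brought to 25.9 mL → factor 25900/55 = 470.91
Step 3: 1.15 mL + 2.4 mL = 3.55 mL total → factor 3.55/1.15 = 3.087
Step 4: 55 μL + 1600 μL = 1655 μL total → factor 1655/55 = 30.091
Step 5: 4-fold → factor 4
Step 6: 30-fold → factor 30
Overall dilution factor = 17.267 × 470.91 × 3.087 × 30.091 × 4 × 30 = 9.0634 × 10^7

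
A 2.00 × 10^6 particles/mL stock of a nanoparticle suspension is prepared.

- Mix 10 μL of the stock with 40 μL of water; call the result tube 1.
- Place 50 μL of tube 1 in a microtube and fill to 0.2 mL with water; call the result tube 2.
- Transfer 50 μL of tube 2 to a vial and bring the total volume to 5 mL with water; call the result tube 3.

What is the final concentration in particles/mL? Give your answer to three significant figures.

Step 1: 10 μL + 40 μL = 50 μL total → factor 50/10 = 5
Step 2: 50 μL brought to 0.2 mL → factor 200/50 = 4
Step 3: 50 μL brought to 5 mL → factor 5000/50 = 100
Overall dilution factor = 5 × 4 × 100 = 2000
Final = 2.00 × 10^6 particles/mL / 2000 = 1.00 × 10^3 particles/mL

1.00 × 10^3 particles/mL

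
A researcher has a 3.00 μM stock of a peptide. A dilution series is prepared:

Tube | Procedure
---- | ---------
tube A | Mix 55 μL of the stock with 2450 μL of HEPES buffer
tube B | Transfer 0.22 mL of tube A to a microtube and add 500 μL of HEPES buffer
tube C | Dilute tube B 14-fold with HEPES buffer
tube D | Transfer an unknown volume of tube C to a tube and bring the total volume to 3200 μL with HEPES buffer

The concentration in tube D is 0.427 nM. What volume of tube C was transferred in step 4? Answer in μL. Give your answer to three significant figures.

Step 1: 55 μL + 2450 μL = 2505 μL total → factor 2505/55 = 45.545
Step 2: 0.22 mL + 500 μL = 0.72 mL total → factor 0.72/0.22 = 3.2727
Step 3: 14-fold → factor 14
Step 4: v brought to 3200 μL → factor = 3200 μL/v
Product of known-step factors = 2086.8
Overall factor = 3.00 μM / (0.427 nM) = 7025.8
Step-4 factor = 7025.8 / 2086.8 = 3.3667
v = 3200 μL / 3.3667 = 950 μL

950 μL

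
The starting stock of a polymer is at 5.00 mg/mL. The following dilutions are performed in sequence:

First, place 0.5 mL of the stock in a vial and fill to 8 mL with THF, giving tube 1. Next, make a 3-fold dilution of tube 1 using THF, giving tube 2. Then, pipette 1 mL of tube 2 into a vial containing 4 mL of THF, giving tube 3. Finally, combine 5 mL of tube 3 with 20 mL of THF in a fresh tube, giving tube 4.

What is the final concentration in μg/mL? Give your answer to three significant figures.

4.17 μg/mL

Step 1: 0.5 mL brought to 8 mL → factor 8/0.5 = 16
Step 2: 3-fold → factor 3
Step 3: 1 mL + 4 mL = 5 mL total → factor 5/1 = 5
Step 4: 5 mL + 20 mL = 25 mL total → factor 25/5 = 5
Overall dilution factor = 16 × 3 × 5 × 5 = 1200
Final = 5.00 mg/mL / 1200 = 0.004167 mg/mL = 4.17 μg/mL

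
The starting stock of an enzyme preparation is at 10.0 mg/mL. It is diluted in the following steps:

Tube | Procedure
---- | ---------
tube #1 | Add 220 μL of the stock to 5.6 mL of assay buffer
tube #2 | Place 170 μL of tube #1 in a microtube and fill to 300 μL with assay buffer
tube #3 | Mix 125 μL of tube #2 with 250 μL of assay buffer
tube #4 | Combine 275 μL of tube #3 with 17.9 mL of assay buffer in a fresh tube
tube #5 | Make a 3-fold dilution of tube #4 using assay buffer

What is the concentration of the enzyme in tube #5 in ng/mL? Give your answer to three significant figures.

360 ng/mL

Step 1: 220 μL + 5.6 mL = 5820 μL total → factor 5820/220 = 26.455
Step 2: 170 μL brought to 300 μL → factor 300/170 = 1.7647
Step 3: 125 μL + 250 μL = 375 μL total → factor 375/125 = 3
Step 4: 275 μL + 17.9 mL = 18175 μL total → factor 18175/275 = 66.091
Step 5: 3-fold → factor 3
Overall dilution factor = 26.455 × 1.7647 × 3 × 66.091 × 3 = 27769
Final = 10.0 mg/mL / 27769 = 0.0003601 mg/mL = 360 ng/mL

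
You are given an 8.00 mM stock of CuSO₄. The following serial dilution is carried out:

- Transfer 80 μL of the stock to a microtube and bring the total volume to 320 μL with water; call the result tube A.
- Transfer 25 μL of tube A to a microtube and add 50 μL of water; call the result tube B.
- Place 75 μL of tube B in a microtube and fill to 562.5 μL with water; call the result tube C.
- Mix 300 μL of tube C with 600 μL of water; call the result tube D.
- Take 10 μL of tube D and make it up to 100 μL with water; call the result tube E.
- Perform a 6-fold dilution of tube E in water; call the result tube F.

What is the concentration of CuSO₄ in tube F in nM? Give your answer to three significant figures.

494 nM

Step 1: 80 μL brought to 320 μL → factor 320/80 = 4
Step 2: 25 μL + 50 μL = 75 μL total → factor 75/25 = 3
Step 3: 75 μL brought to 562.5 μL → factor 562.5/75 = 7.5
Step 4: 300 μL + 600 μL = 900 μL total → factor 900/300 = 3
Step 5: 10 μL brought to 100 μL → factor 100/10 = 10
Step 6: 6-fold → factor 6
Overall dilution factor = 4 × 3 × 7.5 × 3 × 10 × 6 = 16200
Final = 8.00 mM / 16200 = 0.0004938 mM = 494 nM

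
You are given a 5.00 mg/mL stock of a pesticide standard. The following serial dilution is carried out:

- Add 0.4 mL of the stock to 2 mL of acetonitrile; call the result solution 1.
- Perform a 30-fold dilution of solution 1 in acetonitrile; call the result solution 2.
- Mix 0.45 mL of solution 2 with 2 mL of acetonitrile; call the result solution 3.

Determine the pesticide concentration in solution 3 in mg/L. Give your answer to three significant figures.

Step 1: 0.4 mL + 2 mL = 2.4 mL total → factor 2.4/0.4 = 6
Step 2: 30-fold → factor 30
Step 3: 0.45 mL + 2 mL = 2.45 mL total → factor 2.45/0.45 = 5.4444
Overall dilution factor = 6 × 30 × 5.4444 = 980
Final = 5.00 mg/mL / 980 = 0.005102 mg/mL = 5.10 mg/L

5.10 mg/L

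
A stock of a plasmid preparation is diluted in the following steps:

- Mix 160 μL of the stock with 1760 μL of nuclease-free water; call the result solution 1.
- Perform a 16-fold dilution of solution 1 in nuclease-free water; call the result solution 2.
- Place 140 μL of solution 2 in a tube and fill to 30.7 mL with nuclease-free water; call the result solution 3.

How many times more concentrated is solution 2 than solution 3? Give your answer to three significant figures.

Step 1: 160 μL + 1760 μL = 1920 μL total → factor 1920/160 = 12
Step 2: 16-fold → factor 16
Step 3: 140 μL brought to 30.7 mL → factor 30700/140 = 219.29
Dilution factor to solution 2 = 192; to solution 3 = 42103
[solution 2]/[solution 3] = (factor to solution 3)/(factor to solution 2) = 42103/192 = 219

219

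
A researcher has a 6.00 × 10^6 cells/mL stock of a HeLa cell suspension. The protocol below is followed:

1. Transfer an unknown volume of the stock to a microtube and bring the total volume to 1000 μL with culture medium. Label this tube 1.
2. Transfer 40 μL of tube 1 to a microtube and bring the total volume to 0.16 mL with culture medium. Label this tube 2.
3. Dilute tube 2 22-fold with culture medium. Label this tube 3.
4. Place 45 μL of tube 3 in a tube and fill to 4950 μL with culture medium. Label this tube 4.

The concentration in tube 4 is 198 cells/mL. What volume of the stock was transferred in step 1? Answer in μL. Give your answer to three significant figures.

Step 1: v brought to 1000 μL → factor = 1000 μL/v
Step 2: 40 μL brought to 0.16 mL → factor 160/40 = 4
Step 3: 22-fold → factor 22
Step 4: 45 μL brought to 4950 μL → factor 4950/45 = 110
Product of known-step factors = 9680
Overall factor = 6.00 × 10^6 cells/mL / (198 cells/mL) = 30303
Step-1 factor = 30303 / 9680 = 3.1305
v = 1000 μL / 3.1305 = 319 μL

319 μL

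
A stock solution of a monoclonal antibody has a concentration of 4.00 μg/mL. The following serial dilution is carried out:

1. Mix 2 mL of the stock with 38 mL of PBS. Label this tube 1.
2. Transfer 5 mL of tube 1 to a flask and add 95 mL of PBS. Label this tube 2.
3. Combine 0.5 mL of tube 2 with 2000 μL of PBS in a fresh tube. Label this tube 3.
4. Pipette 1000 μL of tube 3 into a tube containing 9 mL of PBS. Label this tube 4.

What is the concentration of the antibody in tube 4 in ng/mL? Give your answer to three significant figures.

Step 1: 2 mL + 38 mL = 40 mL total → factor 40/2 = 20
Step 2: 5 mL + 95 mL = 100 mL total → factor 100/5 = 20
Step 3: 0.5 mL + 2000 μL = 2.5 mL total → factor 2.5/0.5 = 5
Step 4: 1000 μL + 9 mL = 10000 μL total → factor 10000/1000 = 10
Overall dilution factor = 20 × 20 × 5 × 10 = 20000
Final = 4.00 μg/mL / 20000 = 0.0002000 μg/mL = 0.200 ng/mL

0.200 ng/mL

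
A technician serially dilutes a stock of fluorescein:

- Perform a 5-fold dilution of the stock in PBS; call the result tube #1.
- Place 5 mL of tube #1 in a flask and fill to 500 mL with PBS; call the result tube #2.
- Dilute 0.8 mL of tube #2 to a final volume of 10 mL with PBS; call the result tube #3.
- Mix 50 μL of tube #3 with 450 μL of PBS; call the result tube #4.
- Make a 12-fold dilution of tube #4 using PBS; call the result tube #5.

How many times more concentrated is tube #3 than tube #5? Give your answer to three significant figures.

120

Step 1: 5-fold → factor 5
Step 2: 5 mL brought to 500 mL → factor 500/5 = 100
Step 3: 0.8 mL brought to 10 mL → factor 10/0.8 = 12.5
Step 4: 50 μL + 450 μL = 500 μL total → factor 500/50 = 10
Step 5: 12-fold → factor 12
Dilution factor to tube #3 = 6250; to tube #5 = 7.5 × 10^5
[tube #3]/[tube #5] = (factor to tube #5)/(factor to tube #3) = 7.5 × 10^5/6250 = 120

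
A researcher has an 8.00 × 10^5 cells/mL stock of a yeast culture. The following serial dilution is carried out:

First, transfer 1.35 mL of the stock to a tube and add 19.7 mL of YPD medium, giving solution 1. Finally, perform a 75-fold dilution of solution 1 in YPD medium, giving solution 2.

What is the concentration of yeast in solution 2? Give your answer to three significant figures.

684 cells/mL

Step 1: 1.35 mL + 19.7 mL = 21.05 mL total → factor 21.05/1.35 = 15.593
Step 2: 75-fold → factor 75
Overall dilution factor = 15.593 × 75 = 1169.4
Final = 8.00 × 10^5 cells/mL / 1169.4 = 684 cells/mL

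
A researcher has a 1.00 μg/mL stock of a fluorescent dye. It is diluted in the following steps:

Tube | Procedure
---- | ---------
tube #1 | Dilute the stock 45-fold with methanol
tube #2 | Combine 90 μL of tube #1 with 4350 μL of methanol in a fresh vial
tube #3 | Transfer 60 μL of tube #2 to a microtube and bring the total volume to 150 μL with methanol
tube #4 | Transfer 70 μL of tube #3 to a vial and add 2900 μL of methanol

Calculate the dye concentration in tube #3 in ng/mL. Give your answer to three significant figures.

Step 1: 45-fold → factor 45
Step 2: 90 μL + 4350 μL = 4440 μL total → factor 4440/90 = 49.333
Step 3: 60 μL brought to 150 μL → factor 150/60 = 2.5
Dilution factor through tube #3 = 45 × 49.333 × 2.5 = 5550
[tube #3] = 1.00 μg/mL / 5550 = 0.0001802 μg/mL = 0.180 ng/mL

0.180 ng/mL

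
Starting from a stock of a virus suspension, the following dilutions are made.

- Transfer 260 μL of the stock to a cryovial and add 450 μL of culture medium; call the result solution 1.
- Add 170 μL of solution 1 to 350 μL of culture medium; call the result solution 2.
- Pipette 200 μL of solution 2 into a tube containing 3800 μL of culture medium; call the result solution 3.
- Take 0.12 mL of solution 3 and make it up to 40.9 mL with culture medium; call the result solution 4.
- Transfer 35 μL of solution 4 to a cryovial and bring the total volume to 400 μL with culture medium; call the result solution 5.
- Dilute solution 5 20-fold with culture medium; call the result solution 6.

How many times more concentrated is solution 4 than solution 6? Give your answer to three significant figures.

Step 1: 260 μL + 450 μL = 710 μL total → factor 710/260 = 2.7308
Step 2: 170 μL + 350 μL = 520 μL total → factor 520/170 = 3.0588
Step 3: 200 μL + 3800 μL = 4000 μL total → factor 4000/200 = 20
Step 4: 0.12 mL brought to 40.9 mL → factor 40.9/0.12 = 340.83
Step 5: 35 μL brought to 400 μL → factor 400/35 = 11.429
Step 6: 20-fold → factor 20
Dilution factor to solution 4 = 56939; to solution 6 = 1.3015 × 10^7
[solution 4]/[solution 6] = (factor to solution 6)/(factor to solution 4) = 1.3015 × 10^7/56939 = 229

229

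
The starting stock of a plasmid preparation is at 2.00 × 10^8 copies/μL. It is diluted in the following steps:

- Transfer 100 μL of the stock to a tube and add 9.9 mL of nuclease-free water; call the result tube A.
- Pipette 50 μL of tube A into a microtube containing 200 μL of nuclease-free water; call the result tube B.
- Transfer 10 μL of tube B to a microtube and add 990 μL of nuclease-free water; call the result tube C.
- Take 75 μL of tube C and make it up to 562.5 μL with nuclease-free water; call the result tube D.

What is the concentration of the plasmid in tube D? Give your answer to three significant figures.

533 copies/μL

Step 1: 100 μL + 9.9 mL = 10000 μL total → factor 10000/100 = 100
Step 2: 50 μL + 200 μL = 250 μL total → factor 250/50 = 5
Step 3: 10 μL + 990 μL = 1000 μL total → factor 1000/10 = 100
Step 4: 75 μL brought to 562.5 μL → factor 562.5/75 = 7.5
Overall dilution factor = 100 × 5 × 100 × 7.5 = 3.75 × 10^5
Final = 2.00 × 10^8 copies/μL / 3.75 × 10^5 = 533 copies/μL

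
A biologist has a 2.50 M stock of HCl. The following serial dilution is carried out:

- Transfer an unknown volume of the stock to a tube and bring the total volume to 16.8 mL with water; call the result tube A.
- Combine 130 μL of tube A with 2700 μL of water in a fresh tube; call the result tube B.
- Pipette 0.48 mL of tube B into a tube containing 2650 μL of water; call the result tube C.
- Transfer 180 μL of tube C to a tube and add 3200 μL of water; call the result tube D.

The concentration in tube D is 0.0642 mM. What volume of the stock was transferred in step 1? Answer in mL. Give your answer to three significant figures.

Step 1: v brought to 16.8 mL → factor = 16.8 mL/v
Step 2: 130 μL + 2700 μL = 2830 μL total → factor 2830/130 = 21.769
Step 3: 0.48 mL + 2650 μL = 3.13 mL total → factor 3.13/0.48 = 6.5208
Step 4: 180 μL + 3200 μL = 3380 μL total → factor 3380/180 = 18.778
Product of known-step factors = 2665.6
Overall factor = 2.50 M / (0.0642 mM) = 38941
Step-1 factor = 38941 / 2665.6 = 14.609
v = 16.8 mL / 14.609 = 1.15 mL

1.15 mL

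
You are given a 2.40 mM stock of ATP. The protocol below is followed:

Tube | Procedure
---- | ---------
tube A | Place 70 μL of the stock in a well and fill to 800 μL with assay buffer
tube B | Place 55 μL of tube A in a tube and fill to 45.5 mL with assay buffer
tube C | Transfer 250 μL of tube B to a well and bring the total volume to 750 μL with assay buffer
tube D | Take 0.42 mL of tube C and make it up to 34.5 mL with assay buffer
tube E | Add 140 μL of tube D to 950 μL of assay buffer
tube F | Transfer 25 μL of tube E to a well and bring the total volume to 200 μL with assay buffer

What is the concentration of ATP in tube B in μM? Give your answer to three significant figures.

Step 1: 70 μL brought to 800 μL → factor 800/70 = 11.429
Step 2: 55 μL brought to 45.5 mL → factor 45500/55 = 827.27
Dilution factor through tube B = 11.429 × 827.27 = 9454.5
[tube B] = 2.40 mM / 9454.5 = 0.0002538 mM = 0.254 μM

0.254 μM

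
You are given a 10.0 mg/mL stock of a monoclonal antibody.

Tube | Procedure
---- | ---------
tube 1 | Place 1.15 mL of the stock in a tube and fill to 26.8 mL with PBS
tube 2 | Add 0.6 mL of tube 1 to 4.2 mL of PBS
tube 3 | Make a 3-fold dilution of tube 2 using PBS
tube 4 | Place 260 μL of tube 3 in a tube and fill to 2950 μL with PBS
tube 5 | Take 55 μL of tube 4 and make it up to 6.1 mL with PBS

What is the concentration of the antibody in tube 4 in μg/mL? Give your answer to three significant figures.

Step 1: 1.15 mL brought to 26.8 mL → factor 26.8/1.15 = 23.304
Step 2: 0.6 mL + 4.2 mL = 4.8 mL total → factor 4.8/0.6 = 8
Step 3: 3-fold → factor 3
Step 4: 260 μL brought to 2950 μL → factor 2950/260 = 11.346
Dilution factor through tube 4 = 23.304 × 8 × 3 × 11.346 = 6346
[tube 4] = 10.0 mg/mL / 6346 = 0.001576 mg/mL = 1.58 μg/mL

1.58 μg/mL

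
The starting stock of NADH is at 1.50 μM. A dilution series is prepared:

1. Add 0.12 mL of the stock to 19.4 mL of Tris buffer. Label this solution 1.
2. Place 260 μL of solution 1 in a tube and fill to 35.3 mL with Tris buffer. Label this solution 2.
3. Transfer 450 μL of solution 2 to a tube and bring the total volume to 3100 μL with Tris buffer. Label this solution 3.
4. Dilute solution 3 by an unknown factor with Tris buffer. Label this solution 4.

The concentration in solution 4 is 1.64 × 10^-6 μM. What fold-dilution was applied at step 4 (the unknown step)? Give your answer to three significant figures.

6.01-fold

Step 1: 0.12 mL + 19.4 mL = 19.52 mL total → factor 19.52/0.12 = 162.67
Step 2: 260 μL brought to 35.3 mL → factor 35300/260 = 135.77
Step 3: 450 μL brought to 3100 μL → factor 3100/450 = 6.8889
Step 4: unknown factor x
Product of known-step factors = 1.5214 × 10^5
Overall factor = 1.50 μM / (1.64 × 10^-6 μM) = 9.1463 × 10^5
x = 9.1463 × 10^5 / 1.5214 × 10^5 = 6.01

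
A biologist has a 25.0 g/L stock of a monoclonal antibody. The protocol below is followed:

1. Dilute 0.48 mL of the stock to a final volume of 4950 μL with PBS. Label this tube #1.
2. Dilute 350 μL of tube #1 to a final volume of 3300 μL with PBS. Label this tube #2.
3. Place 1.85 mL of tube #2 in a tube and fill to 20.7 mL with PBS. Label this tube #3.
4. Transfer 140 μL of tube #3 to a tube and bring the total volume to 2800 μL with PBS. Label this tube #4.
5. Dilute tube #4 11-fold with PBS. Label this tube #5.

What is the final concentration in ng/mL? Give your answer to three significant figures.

104 ng/mL

Step 1: 0.48 mL brought to 4950 μL → factor 4.95/0.48 = 10.312
Step 2: 350 μL brought to 3300 μL → factor 3300/350 = 9.4286
Step 3: 1.85 mL brought to 20.7 mL → factor 20.7/1.85 = 11.189
Step 4: 140 μL brought to 2800 μL → factor 2800/140 = 20
Step 5: 11-fold → factor 11
Overall dilution factor = 10.312 × 9.4286 × 11.189 × 20 × 11 = 2.3935 × 10^5
Final = 25.0 g/L / 2.3935 × 10^5 = 0.0001045 g/L = 104 ng/mL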